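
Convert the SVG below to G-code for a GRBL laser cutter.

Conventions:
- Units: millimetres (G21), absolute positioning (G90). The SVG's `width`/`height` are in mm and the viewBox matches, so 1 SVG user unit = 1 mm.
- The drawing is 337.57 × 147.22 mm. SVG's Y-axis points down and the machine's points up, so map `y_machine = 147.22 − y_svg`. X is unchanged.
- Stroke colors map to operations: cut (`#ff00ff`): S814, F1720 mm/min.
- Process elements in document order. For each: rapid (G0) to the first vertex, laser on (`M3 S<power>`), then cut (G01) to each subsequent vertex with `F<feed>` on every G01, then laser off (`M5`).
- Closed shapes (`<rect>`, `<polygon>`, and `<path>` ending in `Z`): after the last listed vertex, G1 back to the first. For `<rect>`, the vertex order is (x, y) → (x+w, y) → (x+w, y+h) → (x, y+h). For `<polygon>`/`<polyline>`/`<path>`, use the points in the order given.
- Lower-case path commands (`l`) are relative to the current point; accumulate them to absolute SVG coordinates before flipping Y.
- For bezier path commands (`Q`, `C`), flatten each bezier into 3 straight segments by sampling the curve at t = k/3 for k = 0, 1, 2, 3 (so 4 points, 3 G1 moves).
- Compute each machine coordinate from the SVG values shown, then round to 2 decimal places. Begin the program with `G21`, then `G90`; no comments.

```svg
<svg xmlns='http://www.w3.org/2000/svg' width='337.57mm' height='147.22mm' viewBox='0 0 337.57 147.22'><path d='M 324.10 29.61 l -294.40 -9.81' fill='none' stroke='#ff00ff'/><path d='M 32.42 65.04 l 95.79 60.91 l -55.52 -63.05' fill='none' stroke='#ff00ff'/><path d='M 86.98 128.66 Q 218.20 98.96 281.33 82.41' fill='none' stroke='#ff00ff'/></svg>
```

G21
G90
G0 X324.10 Y117.61
M3 S814
G01 X29.70 Y127.42 F1720
M5
G0 X32.42 Y82.18
M3 S814
G01 X128.21 Y21.27 F1720
G01 X72.69 Y84.32 F1720
M5
G0 X86.98 Y18.56
M3 S814
G01 X166.89 Y36.90 F1720
G01 X231.68 Y52.32 F1720
G01 X281.33 Y64.81 F1720
M5

Since the viewBox matches the mm dimensions, user units are millimetres directly. The only transform is the Y-flip y_m = 147.22 − y_svg.

Shape 1 is a line segment drawn with `<path>`. Its stroke #ff00ff means cut at S814, F1720. After flipping Y the toolpath is (324.10,117.61) → (29.70,127.42).

Shape 2 is a open polyline drawn with `<path>`. Its stroke #ff00ff means cut at S814, F1720. After flipping Y the toolpath is (32.42,82.18) → (128.21,21.27) → (72.69,84.32).

Shape 3 is a quadratic bezier drawn with `<path>`. Its stroke #ff00ff means cut at S814, F1720. After flipping Y the toolpath is (86.98,18.56) → (166.89,36.90) → (231.68,52.32) → (281.33,64.81).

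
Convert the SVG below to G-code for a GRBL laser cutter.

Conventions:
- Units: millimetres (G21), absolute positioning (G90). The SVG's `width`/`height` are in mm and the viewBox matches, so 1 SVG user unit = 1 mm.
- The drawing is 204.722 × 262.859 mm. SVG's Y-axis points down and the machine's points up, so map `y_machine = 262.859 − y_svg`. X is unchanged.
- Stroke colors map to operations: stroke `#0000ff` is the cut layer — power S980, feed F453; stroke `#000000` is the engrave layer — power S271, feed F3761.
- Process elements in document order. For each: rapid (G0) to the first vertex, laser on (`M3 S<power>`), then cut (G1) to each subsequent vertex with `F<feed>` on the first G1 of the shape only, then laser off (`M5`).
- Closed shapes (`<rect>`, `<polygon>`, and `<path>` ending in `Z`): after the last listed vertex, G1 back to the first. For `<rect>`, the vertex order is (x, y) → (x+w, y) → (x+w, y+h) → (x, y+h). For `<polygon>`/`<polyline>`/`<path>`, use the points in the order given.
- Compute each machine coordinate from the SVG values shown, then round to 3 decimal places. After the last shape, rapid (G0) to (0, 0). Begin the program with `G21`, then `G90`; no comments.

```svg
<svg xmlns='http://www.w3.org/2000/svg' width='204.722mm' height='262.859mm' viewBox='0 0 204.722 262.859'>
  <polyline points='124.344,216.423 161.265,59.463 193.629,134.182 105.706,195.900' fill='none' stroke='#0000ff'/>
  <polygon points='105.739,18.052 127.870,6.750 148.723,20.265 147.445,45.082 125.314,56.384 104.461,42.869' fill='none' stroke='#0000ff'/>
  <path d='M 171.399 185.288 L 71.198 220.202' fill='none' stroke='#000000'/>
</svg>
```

G21
G90
G0 X124.344 Y46.436
M3 S980
G1 X161.265 Y203.396 F453
G1 X193.629 Y128.677
G1 X105.706 Y66.959
M5
G0 X105.739 Y244.807
M3 S980
G1 X127.870 Y256.109 F453
G1 X148.723 Y242.594
G1 X147.445 Y217.777
G1 X125.314 Y206.475
G1 X104.461 Y219.990
G1 X105.739 Y244.807
M5
G0 X171.399 Y77.571
M3 S271
G1 X71.198 Y42.657 F3761
M5
G0 X0.000 Y0.000

1 u = 1 mm; y_m = 262.859 − y.

[1] `<polyline>` open polyline, #0000ff→cut S980 F453: (124.344,46.436) → (161.265,203.396) → (193.629,128.677) → (105.706,66.959)

[2] `<polygon>` regular polygon, #0000ff→cut S980 F453: (105.739,244.807) → (127.870,256.109) → (148.723,242.594) → (147.445,217.777) → (125.314,206.475) → (104.461,219.990) → (105.739,244.807) (closed)

[3] `<path>` line segment, #000000→engrave S271 F3761: (171.399,77.571) → (71.198,42.657)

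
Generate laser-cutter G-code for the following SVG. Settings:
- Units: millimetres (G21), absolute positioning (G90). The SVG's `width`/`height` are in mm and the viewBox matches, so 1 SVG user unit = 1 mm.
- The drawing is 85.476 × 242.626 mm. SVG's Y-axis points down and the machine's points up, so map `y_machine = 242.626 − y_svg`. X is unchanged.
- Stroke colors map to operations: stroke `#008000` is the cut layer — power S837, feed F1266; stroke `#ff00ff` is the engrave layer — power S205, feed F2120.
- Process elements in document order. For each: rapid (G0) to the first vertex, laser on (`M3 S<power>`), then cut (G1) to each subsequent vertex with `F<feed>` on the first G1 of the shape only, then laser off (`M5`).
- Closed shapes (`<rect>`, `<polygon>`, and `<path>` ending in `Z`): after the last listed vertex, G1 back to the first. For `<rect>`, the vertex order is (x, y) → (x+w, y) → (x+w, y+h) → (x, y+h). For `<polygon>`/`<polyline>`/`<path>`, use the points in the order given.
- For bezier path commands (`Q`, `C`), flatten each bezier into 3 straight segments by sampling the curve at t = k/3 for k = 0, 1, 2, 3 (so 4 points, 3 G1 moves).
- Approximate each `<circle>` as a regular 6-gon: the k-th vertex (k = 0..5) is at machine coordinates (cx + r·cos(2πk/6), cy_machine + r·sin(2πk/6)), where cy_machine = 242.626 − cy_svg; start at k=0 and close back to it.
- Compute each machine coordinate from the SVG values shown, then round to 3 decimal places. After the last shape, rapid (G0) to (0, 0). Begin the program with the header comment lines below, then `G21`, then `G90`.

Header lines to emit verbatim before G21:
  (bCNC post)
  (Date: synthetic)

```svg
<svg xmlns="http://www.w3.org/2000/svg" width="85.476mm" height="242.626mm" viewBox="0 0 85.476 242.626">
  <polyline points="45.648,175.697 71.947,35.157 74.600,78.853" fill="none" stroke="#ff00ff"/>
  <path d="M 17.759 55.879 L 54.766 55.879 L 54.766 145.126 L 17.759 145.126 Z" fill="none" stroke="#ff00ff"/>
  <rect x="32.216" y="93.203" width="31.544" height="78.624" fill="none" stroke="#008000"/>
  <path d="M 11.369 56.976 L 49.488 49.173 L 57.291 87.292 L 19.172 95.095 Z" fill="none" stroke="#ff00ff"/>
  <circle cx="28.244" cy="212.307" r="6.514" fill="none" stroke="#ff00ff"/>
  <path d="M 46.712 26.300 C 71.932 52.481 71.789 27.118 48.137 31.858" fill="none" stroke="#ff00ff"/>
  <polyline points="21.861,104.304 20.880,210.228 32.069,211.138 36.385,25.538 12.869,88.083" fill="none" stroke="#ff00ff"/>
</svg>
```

(bCNC post)
(Date: synthetic)
G21
G90
G0 X45.648 Y66.929
M3 S205
G1 X71.947 Y207.469 F2120
G1 X74.600 Y163.773
M5
G0 X17.759 Y186.747
M3 S205
G1 X54.766 Y186.747 F2120
G1 X54.766 Y97.500
G1 X17.759 Y97.500
G1 X17.759 Y186.747
M5
G0 X32.216 Y149.423
M3 S837
G1 X63.760 Y149.423 F1266
G1 X63.760 Y70.799
G1 X32.216 Y70.799
G1 X32.216 Y149.423
M5
G0 X11.369 Y185.650
M3 S205
G1 X49.488 Y193.453 F2120
G1 X57.291 Y155.334
G1 X19.172 Y147.531
G1 X11.369 Y185.650
M5
G0 X34.758 Y30.319
M3 S205
G1 X31.501 Y35.960 F2120
G1 X24.987 Y35.960
G1 X21.730 Y30.319
G1 X24.987 Y24.678
G1 X31.501 Y24.678
G1 X34.758 Y30.319
M5
G0 X46.712 Y216.326
M3 S205
G1 X63.546 Y204.302 F2120
G1 X63.884 Y208.498
G1 X48.137 Y210.768
M5
G0 X21.861 Y138.322
M3 S205
G1 X20.880 Y32.398 F2120
G1 X32.069 Y31.488
G1 X36.385 Y217.088
G1 X12.869 Y154.543
M5
G0 X0.000 Y0.000

viewBox `0 0 85.476 242.626` with mm width/height → 1 unit = 1 mm. Flip: y_m = 242.626 − y_svg.

**Shape 1** — `<polyline>` open polyline, stroke `#ff00ff` → engrave (S205, F2120). Machine vertices: (45.648,66.929) → (71.947,207.469) → (74.600,163.773). Open path.

**Shape 2** — `<path>` rectangle, stroke `#ff00ff` → engrave (S205, F2120). Machine vertices: (17.759,186.747) → (54.766,186.747) → (54.766,97.500) → (17.759,97.500) → (17.759,186.747). Closed: final G1 returns to the first vertex.

**Shape 3** — `<rect>` rectangle, stroke `#008000` → cut (S837, F1266). Machine vertices: (32.216,149.423) → (63.760,149.423) → (63.760,70.799) → (32.216,70.799) → (32.216,149.423). Closed: final G1 returns to the first vertex.

**Shape 4** — `<path>` regular polygon, stroke `#ff00ff` → engrave (S205, F2120). Machine vertices: (11.369,185.650) → (49.488,193.453) → (57.291,155.334) → (19.172,147.531) → (11.369,185.650). Closed: final G1 returns to the first vertex.

**Shape 5** — `<circle>` circle, stroke `#ff00ff` → engrave (S205, F2120). Machine vertices: (34.758,30.319) → (31.501,35.960) → (24.987,35.960) → (21.730,30.319) → (24.987,24.678) → (31.501,24.678) → (34.758,30.319). Closed: final G1 returns to the first vertex.

**Shape 6** — `<path>` cubic bezier, stroke `#ff00ff` → engrave (S205, F2120). Control points (SVG): P0=(46.712,26.300), P1=(71.932,52.481), P2=(71.789,27.118), P3=(48.137,31.858); sampled at t=k/3. Machine vertices: (46.712,216.326) → (63.546,204.302) → (63.884,208.498) → (48.137,210.768). Open path.

**Shape 7** — `<polyline>` open polyline, stroke `#ff00ff` → engrave (S205, F2120). Machine vertices: (21.861,138.322) → (20.880,32.398) → (32.069,31.488) → (36.385,217.088) → (12.869,154.543). Open path.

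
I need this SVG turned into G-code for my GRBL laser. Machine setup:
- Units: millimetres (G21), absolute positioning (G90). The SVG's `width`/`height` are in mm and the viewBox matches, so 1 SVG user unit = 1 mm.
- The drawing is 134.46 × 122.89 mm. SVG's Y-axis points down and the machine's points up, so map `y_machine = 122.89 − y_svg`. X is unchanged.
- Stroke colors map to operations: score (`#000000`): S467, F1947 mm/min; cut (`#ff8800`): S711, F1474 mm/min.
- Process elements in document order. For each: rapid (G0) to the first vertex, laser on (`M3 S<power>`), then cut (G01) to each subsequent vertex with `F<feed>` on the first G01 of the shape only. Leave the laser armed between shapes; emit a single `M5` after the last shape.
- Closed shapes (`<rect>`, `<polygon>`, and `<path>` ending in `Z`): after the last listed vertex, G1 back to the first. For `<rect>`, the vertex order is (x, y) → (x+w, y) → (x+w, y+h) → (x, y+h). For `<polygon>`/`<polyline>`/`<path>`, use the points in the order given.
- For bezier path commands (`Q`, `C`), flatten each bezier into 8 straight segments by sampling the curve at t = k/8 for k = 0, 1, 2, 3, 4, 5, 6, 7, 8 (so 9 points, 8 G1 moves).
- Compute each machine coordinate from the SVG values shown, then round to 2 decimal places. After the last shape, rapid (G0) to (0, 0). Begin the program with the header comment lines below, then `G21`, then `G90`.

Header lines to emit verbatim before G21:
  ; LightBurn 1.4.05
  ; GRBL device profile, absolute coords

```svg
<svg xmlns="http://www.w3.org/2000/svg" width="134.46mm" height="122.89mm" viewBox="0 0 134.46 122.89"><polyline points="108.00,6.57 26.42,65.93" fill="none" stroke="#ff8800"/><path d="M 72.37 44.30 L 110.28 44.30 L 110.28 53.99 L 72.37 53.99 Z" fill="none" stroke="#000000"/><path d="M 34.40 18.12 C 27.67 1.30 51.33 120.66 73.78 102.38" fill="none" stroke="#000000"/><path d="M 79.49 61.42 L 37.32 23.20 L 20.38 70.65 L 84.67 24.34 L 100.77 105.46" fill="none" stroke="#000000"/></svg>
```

; LightBurn 1.4.05
; GRBL device profile, absolute coords
G21
G90
G0 X108.00 Y116.32
M3 S711
G01 X26.42 Y56.96 F1474
G0 X72.37 Y78.59
M3 S467
G01 X110.28 Y78.59 F1947
G01 X110.28 Y68.90
G01 X72.37 Y68.90
G01 X72.37 Y78.59
G0 X34.40 Y104.77
M3 S467
G01 X33.24 Y105.23 F1947
G01 X34.56 Y96.13
G01 X37.98 Y80.68
G01 X43.15 Y62.09
G01 X49.68 Y43.57
G01 X57.21 Y28.33
G01 X65.37 Y19.57
G01 X73.78 Y20.51
G0 X79.49 Y61.47
M3 S467
G01 X37.32 Y99.69 F1947
G01 X20.38 Y52.24
G01 X84.67 Y98.55
G01 X100.77 Y17.43
M5
G0 X0.00 Y0.00

1 u = 1 mm; y_m = 122.89 − y.

[1] `<polyline>` line segment, #ff8800→cut S711 F1474: (108.00,116.32) → (26.42,56.96)

[2] `<path>` rectangle, #000000→score S467 F1947: (72.37,78.59) → (110.28,78.59) → (110.28,68.90) → (72.37,68.90) → (72.37,78.59) (closed)

[3] `<path>` cubic bezier, #000000→score S467 F1947: (34.40,104.77) → (33.24,105.23) → (34.56,96.13) → (37.98,80.68) → (43.15,62.09) → (49.68,43.57) → (57.21,28.33) → (65.37,19.57) → (73.78,20.51)

[4] `<path>` open polyline, #000000→score S467 F1947: (79.49,61.47) → (37.32,99.69) → (20.38,52.24) → (84.67,98.55) → (100.77,17.43)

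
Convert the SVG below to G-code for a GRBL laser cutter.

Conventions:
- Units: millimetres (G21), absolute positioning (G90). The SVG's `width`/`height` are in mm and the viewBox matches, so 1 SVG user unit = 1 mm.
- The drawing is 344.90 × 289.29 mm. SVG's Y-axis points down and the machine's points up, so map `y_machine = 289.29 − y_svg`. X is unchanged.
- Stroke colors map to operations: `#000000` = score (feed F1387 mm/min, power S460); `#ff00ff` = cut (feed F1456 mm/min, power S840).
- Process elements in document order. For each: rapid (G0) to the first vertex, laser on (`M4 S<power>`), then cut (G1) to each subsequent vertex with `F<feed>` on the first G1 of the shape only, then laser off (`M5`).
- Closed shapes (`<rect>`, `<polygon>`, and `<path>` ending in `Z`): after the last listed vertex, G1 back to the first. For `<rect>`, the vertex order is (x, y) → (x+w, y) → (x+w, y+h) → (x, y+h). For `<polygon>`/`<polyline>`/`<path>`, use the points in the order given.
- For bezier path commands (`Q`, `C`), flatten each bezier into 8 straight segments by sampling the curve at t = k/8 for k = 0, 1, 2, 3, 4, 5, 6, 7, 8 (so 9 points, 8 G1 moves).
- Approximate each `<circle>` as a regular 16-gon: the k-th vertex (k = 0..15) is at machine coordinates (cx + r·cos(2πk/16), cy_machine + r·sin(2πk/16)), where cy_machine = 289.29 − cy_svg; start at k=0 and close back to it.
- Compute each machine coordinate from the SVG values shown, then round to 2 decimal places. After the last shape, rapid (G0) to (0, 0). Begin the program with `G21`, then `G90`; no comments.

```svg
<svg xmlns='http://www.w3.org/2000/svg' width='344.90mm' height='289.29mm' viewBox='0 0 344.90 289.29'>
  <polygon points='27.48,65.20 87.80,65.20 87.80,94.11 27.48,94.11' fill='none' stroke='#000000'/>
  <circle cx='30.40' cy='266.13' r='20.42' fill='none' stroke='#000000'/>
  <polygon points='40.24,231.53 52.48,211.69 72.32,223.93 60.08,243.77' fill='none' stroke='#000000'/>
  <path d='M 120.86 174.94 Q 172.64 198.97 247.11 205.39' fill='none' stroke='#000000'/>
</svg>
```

viewBox `0 0 344.90 289.29` with mm width/height → 1 unit = 1 mm. Flip: y_m = 289.29 − y_svg.

**Shape 1** — `<polygon>` rectangle, stroke `#000000` → score (S460, F1387). Machine vertices: (27.48,224.09) → (87.80,224.09) → (87.80,195.18) → (27.48,195.18) → (27.48,224.09). Closed: final G1 returns to the first vertex.

**Shape 2** — `<circle>` circle, stroke `#000000` → score (S460, F1387). Machine vertices: (50.82,23.16) → (49.27,30.97) → (44.84,37.60) → (38.21,42.03) → (30.40,43.58) → (22.59,42.03) → (15.96,37.60) → (11.53,30.97) → (9.98,23.16) → (11.53,15.35) → (15.96,8.72) → (22.59,4.29) → (30.40,2.74) → (38.21,4.29) → (44.84,8.72) → (49.27,15.35) → (50.82,23.16). Closed: final G1 returns to the first vertex.

**Shape 3** — `<polygon>` regular polygon, stroke `#000000` → score (S460, F1387). Machine vertices: (40.24,57.76) → (52.48,77.60) → (72.32,65.36) → (60.08,45.52) → (40.24,57.76). Closed: final G1 returns to the first vertex.

**Shape 4** — `<path>` quadratic bezier, stroke `#000000` → score (S460, F1387). Control points (SVG): P0=(120.86,174.94), P1=(172.64,198.97), P2=(247.11,205.39); sampled at t=k/8. Machine vertices: (120.86,114.35) → (134.16,108.62) → (148.17,103.44) → (162.89,98.80) → (178.31,94.72) → (194.45,91.19) → (211.29,88.21) → (228.85,85.78) → (247.11,83.90). Open path.

G21
G90
G0 X27.48 Y224.09
M4 S460
G1 X87.80 Y224.09 F1387
G1 X87.80 Y195.18
G1 X27.48 Y195.18
G1 X27.48 Y224.09
M5
G0 X50.82 Y23.16
M4 S460
G1 X49.27 Y30.97 F1387
G1 X44.84 Y37.60
G1 X38.21 Y42.03
G1 X30.40 Y43.58
G1 X22.59 Y42.03
G1 X15.96 Y37.60
G1 X11.53 Y30.97
G1 X9.98 Y23.16
G1 X11.53 Y15.35
G1 X15.96 Y8.72
G1 X22.59 Y4.29
G1 X30.40 Y2.74
G1 X38.21 Y4.29
G1 X44.84 Y8.72
G1 X49.27 Y15.35
G1 X50.82 Y23.16
M5
G0 X40.24 Y57.76
M4 S460
G1 X52.48 Y77.60 F1387
G1 X72.32 Y65.36
G1 X60.08 Y45.52
G1 X40.24 Y57.76
M5
G0 X120.86 Y114.35
M4 S460
G1 X134.16 Y108.62 F1387
G1 X148.17 Y103.44
G1 X162.89 Y98.80
G1 X178.31 Y94.72
G1 X194.45 Y91.19
G1 X211.29 Y88.21
G1 X228.85 Y85.78
G1 X247.11 Y83.90
M5
G0 X0.00 Y0.00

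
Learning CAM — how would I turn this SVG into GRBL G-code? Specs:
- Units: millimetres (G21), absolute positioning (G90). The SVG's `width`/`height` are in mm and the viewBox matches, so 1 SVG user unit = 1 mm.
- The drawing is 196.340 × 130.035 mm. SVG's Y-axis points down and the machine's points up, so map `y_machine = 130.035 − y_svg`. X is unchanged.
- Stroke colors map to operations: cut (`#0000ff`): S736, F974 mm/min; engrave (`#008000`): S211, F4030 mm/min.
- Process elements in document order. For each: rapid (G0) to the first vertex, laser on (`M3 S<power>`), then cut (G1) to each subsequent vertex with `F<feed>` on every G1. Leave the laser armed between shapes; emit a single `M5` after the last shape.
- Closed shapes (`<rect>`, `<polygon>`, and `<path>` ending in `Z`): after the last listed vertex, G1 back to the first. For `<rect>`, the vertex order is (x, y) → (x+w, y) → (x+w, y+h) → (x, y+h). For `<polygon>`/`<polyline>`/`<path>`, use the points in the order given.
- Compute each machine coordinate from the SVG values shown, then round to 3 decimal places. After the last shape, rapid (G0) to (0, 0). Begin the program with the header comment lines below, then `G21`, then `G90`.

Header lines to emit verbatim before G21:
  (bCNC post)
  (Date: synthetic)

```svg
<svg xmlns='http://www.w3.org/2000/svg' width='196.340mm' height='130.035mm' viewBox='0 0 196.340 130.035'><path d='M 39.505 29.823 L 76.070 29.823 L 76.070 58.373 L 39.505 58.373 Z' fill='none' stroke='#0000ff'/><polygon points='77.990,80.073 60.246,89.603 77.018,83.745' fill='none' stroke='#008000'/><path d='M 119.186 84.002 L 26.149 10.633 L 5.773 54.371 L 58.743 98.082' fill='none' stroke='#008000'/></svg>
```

Since the viewBox matches the mm dimensions, user units are millimetres directly. The only transform is the Y-flip y_m = 130.035 − y_svg.

Shape 1 is a rectangle drawn with `<path>`. Its stroke #0000ff means cut at S736, F974. After flipping Y the toolpath is (39.505,100.212) → (76.070,100.212) → (76.070,71.662) → (39.505,71.662) → (39.505,100.212), returning to the start.

Shape 2 is a closed polygon drawn with `<polygon>`. Its stroke #008000 means engrave at S211, F4030. After flipping Y the toolpath is (77.990,49.962) → (60.246,40.432) → (77.018,46.290) → (77.990,49.962), returning to the start.

Shape 3 is a open polyline drawn with `<path>`. Its stroke #008000 means engrave at S211, F4030. After flipping Y the toolpath is (119.186,46.033) → (26.149,119.402) → (5.773,75.664) → (58.743,31.953).

(bCNC post)
(Date: synthetic)
G21
G90
G0 X39.505 Y100.212
M3 S736
G1 X76.070 Y100.212 F974
G1 X76.070 Y71.662 F974
G1 X39.505 Y71.662 F974
G1 X39.505 Y100.212 F974
G0 X77.990 Y49.962
M3 S211
G1 X60.246 Y40.432 F4030
G1 X77.018 Y46.290 F4030
G1 X77.990 Y49.962 F4030
G0 X119.186 Y46.033
M3 S211
G1 X26.149 Y119.402 F4030
G1 X5.773 Y75.664 F4030
G1 X58.743 Y31.953 F4030
M5
G0 X0.000 Y0.000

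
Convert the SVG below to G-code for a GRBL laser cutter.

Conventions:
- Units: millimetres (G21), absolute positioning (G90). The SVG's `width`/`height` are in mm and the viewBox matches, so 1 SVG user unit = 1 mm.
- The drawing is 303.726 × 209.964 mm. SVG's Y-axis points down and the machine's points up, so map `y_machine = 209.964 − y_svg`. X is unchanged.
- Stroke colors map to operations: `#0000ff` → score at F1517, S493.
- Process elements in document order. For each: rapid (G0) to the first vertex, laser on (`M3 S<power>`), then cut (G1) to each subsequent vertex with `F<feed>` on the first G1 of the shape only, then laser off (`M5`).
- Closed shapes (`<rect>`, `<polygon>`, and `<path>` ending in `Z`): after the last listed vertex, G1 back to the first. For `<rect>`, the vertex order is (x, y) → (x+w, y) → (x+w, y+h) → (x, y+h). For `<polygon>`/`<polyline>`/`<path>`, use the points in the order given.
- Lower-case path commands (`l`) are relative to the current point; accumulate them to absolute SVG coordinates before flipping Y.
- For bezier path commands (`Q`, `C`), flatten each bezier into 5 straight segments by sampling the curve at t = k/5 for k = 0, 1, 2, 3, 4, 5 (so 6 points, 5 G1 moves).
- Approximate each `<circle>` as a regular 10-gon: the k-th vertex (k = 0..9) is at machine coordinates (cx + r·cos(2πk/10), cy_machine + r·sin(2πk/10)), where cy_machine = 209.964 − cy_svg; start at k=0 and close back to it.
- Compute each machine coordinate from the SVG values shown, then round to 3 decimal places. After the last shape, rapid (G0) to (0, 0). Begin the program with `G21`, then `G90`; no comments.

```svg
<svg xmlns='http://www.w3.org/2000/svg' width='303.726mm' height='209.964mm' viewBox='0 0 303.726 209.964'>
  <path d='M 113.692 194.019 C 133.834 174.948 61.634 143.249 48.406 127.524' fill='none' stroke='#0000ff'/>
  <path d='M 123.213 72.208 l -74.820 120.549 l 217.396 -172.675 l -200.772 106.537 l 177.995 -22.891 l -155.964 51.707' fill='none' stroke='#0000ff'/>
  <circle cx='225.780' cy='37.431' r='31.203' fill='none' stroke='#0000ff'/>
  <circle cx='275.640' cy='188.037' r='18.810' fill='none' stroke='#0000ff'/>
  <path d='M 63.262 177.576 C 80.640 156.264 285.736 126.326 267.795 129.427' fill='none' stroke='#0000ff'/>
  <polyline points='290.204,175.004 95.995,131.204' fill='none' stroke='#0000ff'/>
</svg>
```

Since the viewBox matches the mm dimensions, user units are millimetres directly. The only transform is the Y-flip y_m = 209.964 − y_svg.

Shape 1 is a cubic bezier drawn with `<path>`. Its stroke #0000ff means score at S493, F1517. After flipping Y the toolpath is (113.692,15.945) → (115.907,28.674) → (103.222,43.061) → (82.902,57.733) → (62.209,71.317) → (48.406,82.440).

Shape 2 is a open polyline drawn with `<path>`. Its stroke #0000ff means score at S493, F1517. After flipping Y the toolpath is (123.213,137.756) → (48.393,17.207) → (265.789,189.882) → (65.017,83.345) → (243.012,106.236) → (87.048,54.529).

Shape 3 is a circle drawn with `<circle>`. Its stroke #0000ff means score at S493, F1517. After flipping Y the toolpath is (256.983,172.533) → (251.024,190.874) → (235.422,202.209) → (216.138,202.209) → (200.536,190.874) → (194.577,172.533) → (200.536,154.192) → (216.138,142.857) → (235.422,142.857) → (251.024,154.192) → (256.983,172.533), returning to the start.

Shape 4 is a circle drawn with `<circle>`. Its stroke #0000ff means score at S493, F1517. After flipping Y the toolpath is (294.450,21.927) → (290.858,32.983) → (281.453,39.816) → (269.827,39.816) → (260.422,32.983) → (256.830,21.927) → (260.422,10.871) → (269.827,4.038) → (281.453,4.038) → (290.858,10.871) → (294.450,21.927), returning to the start.

Shape 5 is a cubic bezier drawn with `<path>`. Its stroke #0000ff means score at S493, F1517. After flipping Y the toolpath is (63.262,32.388) → (92.929,45.877) → (147.932,59.436) → (208.555,71.066) → (255.081,78.766) → (267.795,80.537).

Shape 6 is a line segment drawn with `<polyline>`. Its stroke #0000ff means score at S493, F1517. After flipping Y the toolpath is (290.204,34.960) → (95.995,78.760).

G21
G90
G0 X113.692 Y15.945
M3 S493
G1 X115.907 Y28.674 F1517
G1 X103.222 Y43.061
G1 X82.902 Y57.733
G1 X62.209 Y71.317
G1 X48.406 Y82.440
M5
G0 X123.213 Y137.756
M3 S493
G1 X48.393 Y17.207 F1517
G1 X265.789 Y189.882
G1 X65.017 Y83.345
G1 X243.012 Y106.236
G1 X87.048 Y54.529
M5
G0 X256.983 Y172.533
M3 S493
G1 X251.024 Y190.874 F1517
G1 X235.422 Y202.209
G1 X216.138 Y202.209
G1 X200.536 Y190.874
G1 X194.577 Y172.533
G1 X200.536 Y154.192
G1 X216.138 Y142.857
G1 X235.422 Y142.857
G1 X251.024 Y154.192
G1 X256.983 Y172.533
M5
G0 X294.450 Y21.927
M3 S493
G1 X290.858 Y32.983 F1517
G1 X281.453 Y39.816
G1 X269.827 Y39.816
G1 X260.422 Y32.983
G1 X256.830 Y21.927
G1 X260.422 Y10.871
G1 X269.827 Y4.038
G1 X281.453 Y4.038
G1 X290.858 Y10.871
G1 X294.450 Y21.927
M5
G0 X63.262 Y32.388
M3 S493
G1 X92.929 Y45.877 F1517
G1 X147.932 Y59.436
G1 X208.555 Y71.066
G1 X255.081 Y78.766
G1 X267.795 Y80.537
M5
G0 X290.204 Y34.960
M3 S493
G1 X95.995 Y78.760 F1517
M5
G0 X0.000 Y0.000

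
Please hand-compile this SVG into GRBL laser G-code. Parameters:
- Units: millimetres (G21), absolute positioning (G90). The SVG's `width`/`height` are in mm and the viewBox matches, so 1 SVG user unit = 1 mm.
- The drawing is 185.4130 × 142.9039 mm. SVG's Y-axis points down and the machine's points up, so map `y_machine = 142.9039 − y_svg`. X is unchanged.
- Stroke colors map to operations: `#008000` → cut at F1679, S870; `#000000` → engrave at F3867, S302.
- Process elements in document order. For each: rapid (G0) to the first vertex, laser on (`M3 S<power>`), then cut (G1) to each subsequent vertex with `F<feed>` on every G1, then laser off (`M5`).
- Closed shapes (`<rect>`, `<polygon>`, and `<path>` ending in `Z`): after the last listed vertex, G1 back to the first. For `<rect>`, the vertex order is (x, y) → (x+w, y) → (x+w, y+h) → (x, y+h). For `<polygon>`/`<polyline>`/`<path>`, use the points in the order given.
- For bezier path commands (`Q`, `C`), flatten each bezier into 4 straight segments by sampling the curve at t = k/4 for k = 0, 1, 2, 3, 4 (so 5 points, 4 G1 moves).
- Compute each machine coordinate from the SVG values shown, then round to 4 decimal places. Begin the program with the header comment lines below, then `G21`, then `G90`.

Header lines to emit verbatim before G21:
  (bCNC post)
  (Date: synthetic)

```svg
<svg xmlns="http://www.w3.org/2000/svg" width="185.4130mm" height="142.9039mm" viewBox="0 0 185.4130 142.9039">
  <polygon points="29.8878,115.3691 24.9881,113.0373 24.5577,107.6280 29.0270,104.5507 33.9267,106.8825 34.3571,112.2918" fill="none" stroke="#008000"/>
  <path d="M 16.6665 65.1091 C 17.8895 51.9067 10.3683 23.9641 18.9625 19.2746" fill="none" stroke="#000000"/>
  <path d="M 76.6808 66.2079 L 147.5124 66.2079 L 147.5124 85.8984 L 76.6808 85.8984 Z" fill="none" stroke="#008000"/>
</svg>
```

viewBox `0 0 185.4130 142.9039` with mm width/height → 1 unit = 1 mm. Flip: y_m = 142.9039 − y_svg.

**Shape 1** — `<polygon>` regular polygon, stroke `#008000` → cut (S870, F1679). Machine vertices: (29.8878,27.5348) → (24.9881,29.8666) → (24.5577,35.2759) → (29.0270,38.3532) → (33.9267,36.0214) → (34.3571,30.6121) → (29.8878,27.5348). Closed: final G1 returns to the first vertex.

**Shape 2** — `<path>` cubic bezier, stroke `#000000` → engrave (S302, F3867). Control points (SVG): P0=(16.6665,65.1091), P1=(17.8895,51.9067), P2=(10.3683,23.9641), P3=(18.9625,19.2746); sampled at t=k/4. Machine vertices: (16.6665,77.7948) → (16.3326,89.8667) → (15.0503,103.9044) → (15.1501,116.3459) → (18.9625,123.6293). Open path.

**Shape 3** — `<path>` rectangle, stroke `#008000` → cut (S870, F1679). Machine vertices: (76.6808,76.6960) → (147.5124,76.6960) → (147.5124,57.0055) → (76.6808,57.0055) → (76.6808,76.6960). Closed: final G1 returns to the first vertex.

(bCNC post)
(Date: synthetic)
G21
G90
G0 X29.8878 Y27.5348
M3 S870
G1 X24.9881 Y29.8666 F1679
G1 X24.5577 Y35.2759 F1679
G1 X29.0270 Y38.3532 F1679
G1 X33.9267 Y36.0214 F1679
G1 X34.3571 Y30.6121 F1679
G1 X29.8878 Y27.5348 F1679
M5
G0 X16.6665 Y77.7948
M3 S302
G1 X16.3326 Y89.8667 F3867
G1 X15.0503 Y103.9044 F3867
G1 X15.1501 Y116.3459 F3867
G1 X18.9625 Y123.6293 F3867
M5
G0 X76.6808 Y76.6960
M3 S870
G1 X147.5124 Y76.6960 F1679
G1 X147.5124 Y57.0055 F1679
G1 X76.6808 Y57.0055 F1679
G1 X76.6808 Y76.6960 F1679
M5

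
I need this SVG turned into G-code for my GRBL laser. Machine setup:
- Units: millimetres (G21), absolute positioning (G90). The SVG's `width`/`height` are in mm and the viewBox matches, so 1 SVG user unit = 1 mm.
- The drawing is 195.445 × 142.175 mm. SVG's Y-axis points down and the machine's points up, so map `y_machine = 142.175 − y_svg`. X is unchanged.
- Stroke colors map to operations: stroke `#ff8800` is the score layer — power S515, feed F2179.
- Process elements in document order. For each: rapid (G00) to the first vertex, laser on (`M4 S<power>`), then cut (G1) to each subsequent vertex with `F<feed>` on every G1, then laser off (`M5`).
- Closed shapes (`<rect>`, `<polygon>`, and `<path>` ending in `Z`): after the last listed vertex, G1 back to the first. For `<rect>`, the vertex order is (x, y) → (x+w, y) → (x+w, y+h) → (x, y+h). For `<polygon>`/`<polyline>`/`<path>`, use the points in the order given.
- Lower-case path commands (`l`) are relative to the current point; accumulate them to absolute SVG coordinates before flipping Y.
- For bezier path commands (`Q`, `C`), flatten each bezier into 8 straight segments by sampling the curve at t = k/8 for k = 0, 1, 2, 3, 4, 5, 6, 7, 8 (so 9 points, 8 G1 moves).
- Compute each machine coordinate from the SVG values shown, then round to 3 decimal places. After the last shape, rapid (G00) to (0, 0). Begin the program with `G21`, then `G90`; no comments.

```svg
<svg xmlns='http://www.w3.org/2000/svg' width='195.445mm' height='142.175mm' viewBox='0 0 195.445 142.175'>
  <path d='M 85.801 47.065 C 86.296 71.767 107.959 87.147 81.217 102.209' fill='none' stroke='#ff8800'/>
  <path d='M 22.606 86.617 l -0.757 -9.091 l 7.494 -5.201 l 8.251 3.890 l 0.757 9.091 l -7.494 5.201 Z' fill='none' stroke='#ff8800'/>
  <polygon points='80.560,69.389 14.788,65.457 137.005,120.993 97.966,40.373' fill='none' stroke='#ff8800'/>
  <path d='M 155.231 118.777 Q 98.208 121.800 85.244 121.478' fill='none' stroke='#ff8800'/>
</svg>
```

G21
G90
G00 X85.801 Y95.110
M4 S515
G1 X86.843 Y86.266 F2179
G1 X89.054 Y78.191 F2179
G1 X91.619 Y70.778 F2179
G1 X93.723 Y63.923 F2179
G1 X94.550 Y57.520 F2179
G1 X93.285 Y51.463 F2179
G1 X89.112 Y45.647 F2179
G1 X81.217 Y39.966 F2179
M5
G00 X22.606 Y55.558
M4 S515
G1 X21.849 Y64.649 F2179
G1 X29.343 Y69.850 F2179
G1 X37.594 Y65.960 F2179
G1 X38.351 Y56.869 F2179
G1 X30.857 Y51.668 F2179
G1 X22.606 Y55.558 F2179
M5
G00 X80.560 Y72.786
M4 S515
G1 X14.788 Y76.718 F2179
G1 X137.005 Y21.182 F2179
G1 X97.966 Y101.802 F2179
G1 X80.560 Y72.786 F2179
M5
G00 X155.231 Y23.398
M4 S515
G1 X141.664 Y22.695 F2179
G1 X129.473 Y22.096 F2179
G1 X118.660 Y21.601 F2179
G1 X109.223 Y21.211 F2179
G1 X101.163 Y20.926 F2179
G1 X94.480 Y20.745 F2179
G1 X89.173 Y20.669 F2179
G1 X85.244 Y20.697 F2179
M5
G00 X0.000 Y0.000

1 u = 1 mm; y_m = 142.175 − y.

[1] `<path>` cubic bezier, #ff8800→score S515 F2179: (85.801,95.110) → (86.843,86.266) → (89.054,78.191) → (91.619,70.778) → (93.723,63.923) → (94.550,57.520) → (93.285,51.463) → (89.112,45.647) → (81.217,39.966)

[2] `<path>` regular polygon, #ff8800→score S515 F2179: (22.606,55.558) → (21.849,64.649) → (29.343,69.850) → (37.594,65.960) → (38.351,56.869) → (30.857,51.668) → (22.606,55.558) (closed)

[3] `<polygon>` closed polygon, #ff8800→score S515 F2179: (80.560,72.786) → (14.788,76.718) → (137.005,21.182) → (97.966,101.802) → (80.560,72.786) (closed)

[4] `<path>` quadratic bezier, #ff8800→score S515 F2179: (155.231,23.398) → (141.664,22.695) → (129.473,22.096) → (118.660,21.601) → (109.223,21.211) → (101.163,20.926) → (94.480,20.745) → (89.173,20.669) → (85.244,20.697)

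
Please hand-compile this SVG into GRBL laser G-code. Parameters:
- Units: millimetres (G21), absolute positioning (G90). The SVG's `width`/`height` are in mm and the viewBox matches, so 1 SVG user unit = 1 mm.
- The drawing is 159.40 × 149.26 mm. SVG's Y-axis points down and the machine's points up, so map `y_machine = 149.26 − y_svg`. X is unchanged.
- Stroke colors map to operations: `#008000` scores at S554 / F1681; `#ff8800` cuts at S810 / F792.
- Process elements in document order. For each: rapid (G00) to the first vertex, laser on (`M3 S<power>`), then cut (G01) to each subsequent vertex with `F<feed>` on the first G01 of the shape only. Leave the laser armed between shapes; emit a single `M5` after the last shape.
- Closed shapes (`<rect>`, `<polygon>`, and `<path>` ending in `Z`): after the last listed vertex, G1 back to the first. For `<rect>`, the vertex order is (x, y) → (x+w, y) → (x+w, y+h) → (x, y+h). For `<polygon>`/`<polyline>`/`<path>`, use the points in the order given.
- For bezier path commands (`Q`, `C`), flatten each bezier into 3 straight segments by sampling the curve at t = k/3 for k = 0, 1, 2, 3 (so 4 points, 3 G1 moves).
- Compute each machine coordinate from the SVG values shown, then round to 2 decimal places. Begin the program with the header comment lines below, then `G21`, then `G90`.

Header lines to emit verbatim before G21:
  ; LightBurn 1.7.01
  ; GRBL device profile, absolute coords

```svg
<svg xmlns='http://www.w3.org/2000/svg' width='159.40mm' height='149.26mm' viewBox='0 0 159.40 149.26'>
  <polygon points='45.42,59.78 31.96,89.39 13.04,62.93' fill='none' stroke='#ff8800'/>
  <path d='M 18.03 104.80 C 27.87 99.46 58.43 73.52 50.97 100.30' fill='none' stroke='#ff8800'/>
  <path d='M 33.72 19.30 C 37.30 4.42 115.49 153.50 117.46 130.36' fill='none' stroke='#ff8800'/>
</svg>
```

; LightBurn 1.7.01
; GRBL device profile, absolute coords
G21
G90
G00 X45.42 Y89.48
M3 S810
G01 X31.96 Y59.87 F792
G01 X13.04 Y86.33
G01 X45.42 Y89.48
G00 X18.03 Y44.46
M3 S810
G01 X32.60 Y53.95 F792
G01 X47.93 Y60.88
G01 X50.97 Y48.96
G00 X33.72 Y129.96
M3 S810
G01 X56.58 Y102.64 F792
G01 X95.67 Y40.72
G01 X117.46 Y18.90
M5

Since the viewBox matches the mm dimensions, user units are millimetres directly. The only transform is the Y-flip y_m = 149.26 − y_svg.

Shape 1 is a regular polygon drawn with `<polygon>`. Its stroke #ff8800 means cut at S810, F792. After flipping Y the toolpath is (45.42,89.48) → (31.96,59.87) → (13.04,86.33) → (45.42,89.48), returning to the start.

Shape 2 is a cubic bezier drawn with `<path>`. Its stroke #ff8800 means cut at S810, F792. After flipping Y the toolpath is (18.03,44.46) → (32.60,53.95) → (47.93,60.88) → (50.97,48.96).

Shape 3 is a cubic bezier drawn with `<path>`. Its stroke #ff8800 means cut at S810, F792. After flipping Y the toolpath is (33.72,129.96) → (56.58,102.64) → (95.67,40.72) → (117.46,18.90).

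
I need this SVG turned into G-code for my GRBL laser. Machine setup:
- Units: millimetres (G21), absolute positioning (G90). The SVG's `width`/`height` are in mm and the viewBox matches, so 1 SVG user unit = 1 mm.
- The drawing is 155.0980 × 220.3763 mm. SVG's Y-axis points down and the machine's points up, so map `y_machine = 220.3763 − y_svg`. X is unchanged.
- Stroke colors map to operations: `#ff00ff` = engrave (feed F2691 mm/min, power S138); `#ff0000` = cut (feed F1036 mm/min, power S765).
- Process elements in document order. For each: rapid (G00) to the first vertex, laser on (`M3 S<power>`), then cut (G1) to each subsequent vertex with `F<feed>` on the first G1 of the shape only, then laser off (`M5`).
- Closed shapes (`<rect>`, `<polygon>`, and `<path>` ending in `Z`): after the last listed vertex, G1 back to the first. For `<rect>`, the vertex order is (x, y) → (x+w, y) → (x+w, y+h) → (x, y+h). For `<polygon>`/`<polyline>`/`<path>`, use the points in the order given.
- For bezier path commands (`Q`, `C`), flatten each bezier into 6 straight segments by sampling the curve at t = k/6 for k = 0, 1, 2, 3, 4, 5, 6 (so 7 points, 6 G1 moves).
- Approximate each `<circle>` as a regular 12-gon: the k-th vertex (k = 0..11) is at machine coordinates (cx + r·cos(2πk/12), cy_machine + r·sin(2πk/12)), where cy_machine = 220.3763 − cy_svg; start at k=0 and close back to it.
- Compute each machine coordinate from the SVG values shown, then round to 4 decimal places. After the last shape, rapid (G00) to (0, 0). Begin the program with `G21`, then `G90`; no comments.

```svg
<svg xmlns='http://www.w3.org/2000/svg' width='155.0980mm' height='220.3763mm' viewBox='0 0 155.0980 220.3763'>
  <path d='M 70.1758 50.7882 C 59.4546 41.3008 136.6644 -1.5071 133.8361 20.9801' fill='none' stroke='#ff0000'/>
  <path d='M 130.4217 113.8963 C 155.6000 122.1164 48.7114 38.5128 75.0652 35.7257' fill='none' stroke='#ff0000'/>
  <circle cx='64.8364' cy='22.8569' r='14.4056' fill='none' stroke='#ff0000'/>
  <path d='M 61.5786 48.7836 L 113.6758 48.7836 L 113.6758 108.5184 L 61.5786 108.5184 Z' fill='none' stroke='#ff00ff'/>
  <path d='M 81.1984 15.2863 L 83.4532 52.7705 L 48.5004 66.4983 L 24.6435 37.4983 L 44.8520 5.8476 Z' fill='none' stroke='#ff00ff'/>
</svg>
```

Since the viewBox matches the mm dimensions, user units are millimetres directly. The only transform is the Y-flip y_m = 220.3763 − y_svg.

Shape 1 is a cubic bezier drawn with `<path>`. Its stroke #ff0000 means cut at S765, F1036. After flipping Y the toolpath is (70.1758,169.5881) → (71.3651,176.6520) → (82.5439,186.5299) → (99.0461,196.4826) → (116.2061,203.7708) → (129.3580,205.6551) → (133.8361,199.3962).

Shape 2 is a cubic bezier drawn with `<path>`. Its stroke #ff0000 means cut at S765, F1036. After flipping Y the toolpath is (130.4217,106.4800) → (133.2336,109.2227) → (121.4040,122.4737) → (102.3026,141.4376) → (83.2993,161.3187) → (71.7635,177.3216) → (75.0652,184.6506).

Shape 3 is a circle drawn with `<circle>`. Its stroke #ff0000 means cut at S765, F1036. After flipping Y the toolpath is (79.2420,197.5194) → (77.3120,204.7222) → (72.0392,209.9950) → (64.8364,211.9250) → (57.6336,209.9950) → (52.3608,204.7222) → (50.4308,197.5194) → (52.3608,190.3166) → (57.6336,185.0438) → (64.8364,183.1138) → (72.0392,185.0438) → (77.3120,190.3166) → (79.2420,197.5194), returning to the start.

Shape 4 is a rectangle drawn with `<path>`. Its stroke #ff00ff means engrave at S138, F2691. After flipping Y the toolpath is (61.5786,171.5927) → (113.6758,171.5927) → (113.6758,111.8579) → (61.5786,111.8579) → (61.5786,171.5927), returning to the start.

Shape 5 is a regular polygon drawn with `<path>`. Its stroke #ff00ff means engrave at S138, F2691. After flipping Y the toolpath is (81.1984,205.0900) → (83.4532,167.6058) → (48.5004,153.8780) → (24.6435,182.8780) → (44.8520,214.5287) → (81.1984,205.0900), returning to the start.

G21
G90
G00 X70.1758 Y169.5881
M3 S765
G1 X71.3651 Y176.6520 F1036
G1 X82.5439 Y186.5299
G1 X99.0461 Y196.4826
G1 X116.2061 Y203.7708
G1 X129.3580 Y205.6551
G1 X133.8361 Y199.3962
M5
G00 X130.4217 Y106.4800
M3 S765
G1 X133.2336 Y109.2227 F1036
G1 X121.4040 Y122.4737
G1 X102.3026 Y141.4376
G1 X83.2993 Y161.3187
G1 X71.7635 Y177.3216
G1 X75.0652 Y184.6506
M5
G00 X79.2420 Y197.5194
M3 S765
G1 X77.3120 Y204.7222 F1036
G1 X72.0392 Y209.9950
G1 X64.8364 Y211.9250
G1 X57.6336 Y209.9950
G1 X52.3608 Y204.7222
G1 X50.4308 Y197.5194
G1 X52.3608 Y190.3166
G1 X57.6336 Y185.0438
G1 X64.8364 Y183.1138
G1 X72.0392 Y185.0438
G1 X77.3120 Y190.3166
G1 X79.2420 Y197.5194
M5
G00 X61.5786 Y171.5927
M3 S138
G1 X113.6758 Y171.5927 F2691
G1 X113.6758 Y111.8579
G1 X61.5786 Y111.8579
G1 X61.5786 Y171.5927
M5
G00 X81.1984 Y205.0900
M3 S138
G1 X83.4532 Y167.6058 F2691
G1 X48.5004 Y153.8780
G1 X24.6435 Y182.8780
G1 X44.8520 Y214.5287
G1 X81.1984 Y205.0900
M5
G00 X0.0000 Y0.0000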